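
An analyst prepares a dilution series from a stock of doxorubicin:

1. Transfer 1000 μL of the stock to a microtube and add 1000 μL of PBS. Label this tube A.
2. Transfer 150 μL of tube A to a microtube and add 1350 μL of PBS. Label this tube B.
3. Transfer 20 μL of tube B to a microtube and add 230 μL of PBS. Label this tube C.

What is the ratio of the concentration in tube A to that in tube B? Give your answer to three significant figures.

10.0

Step 1: 1000 μL + 1000 μL = 2000 μL total → factor 2000/1000 = 2
Step 2: 150 μL + 1350 μL = 1500 μL total → factor 1500/150 = 10
Dilution factor to tube A = 2; to tube B = 20
[tube A]/[tube B] = (factor to tube B)/(factor to tube A) = 20/2 = 10.0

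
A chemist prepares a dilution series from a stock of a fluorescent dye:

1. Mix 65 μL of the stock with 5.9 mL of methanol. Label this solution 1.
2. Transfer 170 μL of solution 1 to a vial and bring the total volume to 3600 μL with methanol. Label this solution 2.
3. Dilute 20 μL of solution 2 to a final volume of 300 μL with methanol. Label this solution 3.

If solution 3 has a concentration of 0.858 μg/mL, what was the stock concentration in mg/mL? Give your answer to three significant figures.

Step 1: 65 μL + 5.9 mL = 5965 μL total → factor 5965/65 = 91.769
Step 2: 170 μL brought to 3600 μL → factor 3600/170 = 21.176
Step 3: 20 μL brought to 300 μL → factor 300/20 = 15
Overall dilution factor = 91.769 × 21.176 × 15 = 29150
Stock = 0.858 μg/mL × 29150 = 2.501 × 10^4 μg/mL = 25.0 mg/mL

25.0 mg/mL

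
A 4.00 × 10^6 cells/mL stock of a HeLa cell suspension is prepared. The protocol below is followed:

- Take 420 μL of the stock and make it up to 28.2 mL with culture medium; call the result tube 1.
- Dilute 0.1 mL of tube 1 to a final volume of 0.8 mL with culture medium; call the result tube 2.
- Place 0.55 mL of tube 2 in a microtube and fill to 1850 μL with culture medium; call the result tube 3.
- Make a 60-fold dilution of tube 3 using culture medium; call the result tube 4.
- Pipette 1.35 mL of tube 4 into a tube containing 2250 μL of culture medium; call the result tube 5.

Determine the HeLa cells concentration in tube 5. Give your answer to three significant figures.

13.8 cells/mL

Step 1: 420 μL brought to 28.2 mL → factor 28200/420 = 67.143
Step 2: 0.1 mL brought to 0.8 mL → factor 0.8/0.1 = 8
Step 3: 0.55 mL brought to 1850 μL → factor 1.85/0.55 = 3.3636
Step 4: 60-fold → factor 60
Step 5: 1.35 mL + 2250 μL = 3.6 mL total → factor 3.6/1.35 = 2.6667
Overall dilution factor = 67.143 × 8 × 3.3636 × 60 × 2.6667 = 2.8908 × 10^5
Final = 4.00 × 10^6 cells/mL / 2.8908 × 10^5 = 13.8 cells/mL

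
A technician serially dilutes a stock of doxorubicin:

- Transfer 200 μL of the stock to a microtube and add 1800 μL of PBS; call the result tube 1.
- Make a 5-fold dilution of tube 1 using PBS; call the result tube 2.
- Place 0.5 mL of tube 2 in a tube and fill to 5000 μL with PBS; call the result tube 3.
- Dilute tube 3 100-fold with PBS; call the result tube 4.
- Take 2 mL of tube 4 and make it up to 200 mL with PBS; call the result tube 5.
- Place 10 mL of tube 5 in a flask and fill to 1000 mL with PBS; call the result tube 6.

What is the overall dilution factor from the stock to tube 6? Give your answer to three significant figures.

5.00 × 10^8

Step 1: 200 μL + 1800 μL = 2000 μL total → factor 2000/200 = 10
Step 2: 5-fold → factor 5
Step 3: 0.5 mL brought to 5000 μL → factor 5/0.5 = 10
Step 4: 100-fold → factor 100
Step 5: 2 mL brought to 200 mL → factor 200/2 = 100
Step 6: 10 mL brought to 1000 mL → factor 1000/10 = 100
Overall dilution factor = 10 × 5 × 10 × 100 × 100 × 100 = 5 × 10^8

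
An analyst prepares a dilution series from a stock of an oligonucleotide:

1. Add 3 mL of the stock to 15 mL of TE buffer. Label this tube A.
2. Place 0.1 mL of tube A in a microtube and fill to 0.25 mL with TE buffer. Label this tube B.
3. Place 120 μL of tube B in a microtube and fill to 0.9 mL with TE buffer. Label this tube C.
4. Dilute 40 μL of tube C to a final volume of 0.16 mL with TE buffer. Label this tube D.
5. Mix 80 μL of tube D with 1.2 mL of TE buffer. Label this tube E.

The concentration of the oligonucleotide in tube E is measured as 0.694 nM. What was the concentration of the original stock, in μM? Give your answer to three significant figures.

Step 1: 3 mL + 15 mL = 18 mL total → factor 18/3 = 6
Step 2: 0.1 mL brought to 0.25 mL → factor 0.25/0.1 = 2.5
Step 3: 120 μL brought to 0.9 mL → factor 900/120 = 7.5
Step 4: 40 μL brought to 0.16 mL → factor 160/40 = 4
Step 5: 80 μL + 1.2 mL = 1280 μL total → factor 1280/80 = 16
Overall dilution factor = 6 × 2.5 × 7.5 × 4 × 16 = 7200
Stock = 0.694 nM × 7200 = 4997 nM = 5.00 μM

5.00 μM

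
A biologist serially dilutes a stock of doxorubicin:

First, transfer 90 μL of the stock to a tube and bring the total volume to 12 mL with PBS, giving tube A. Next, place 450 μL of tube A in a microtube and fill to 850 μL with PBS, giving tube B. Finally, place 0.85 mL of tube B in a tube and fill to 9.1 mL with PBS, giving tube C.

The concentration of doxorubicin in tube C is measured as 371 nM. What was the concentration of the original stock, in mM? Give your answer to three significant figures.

Step 1: 90 μL brought to 12 mL → factor 12000/90 = 133.33
Step 2: 450 μL brought to 850 μL → factor 850/450 = 1.8889
Step 3: 0.85 mL brought to 9.1 mL → factor 9.1/0.85 = 10.706
Overall dilution factor = 133.33 × 1.8889 × 10.706 = 2696.3
Stock = 371 nM × 2696.3 = 1.000 × 10^6 nM = 1.00 mM

1.00 mM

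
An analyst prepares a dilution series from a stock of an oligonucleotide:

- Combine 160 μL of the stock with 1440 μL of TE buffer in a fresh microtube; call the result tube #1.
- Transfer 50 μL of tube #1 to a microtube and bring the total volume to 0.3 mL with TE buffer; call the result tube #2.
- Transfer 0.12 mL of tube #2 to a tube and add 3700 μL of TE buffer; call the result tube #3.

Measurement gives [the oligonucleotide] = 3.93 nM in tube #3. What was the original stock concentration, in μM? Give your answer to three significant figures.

7.51 μM

Step 1: 160 μL + 1440 μL = 1600 μL total → factor 1600/160 = 10
Step 2: 50 μL brought to 0.3 mL → factor 300/50 = 6
Step 3: 0.12 mL + 3700 μL = 3.82 mL total → factor 3.82/0.12 = 31.833
Overall dilution factor = 10 × 6 × 31.833 = 1910
Stock = 3.93 nM × 1910 = 7506 nM = 7.51 μM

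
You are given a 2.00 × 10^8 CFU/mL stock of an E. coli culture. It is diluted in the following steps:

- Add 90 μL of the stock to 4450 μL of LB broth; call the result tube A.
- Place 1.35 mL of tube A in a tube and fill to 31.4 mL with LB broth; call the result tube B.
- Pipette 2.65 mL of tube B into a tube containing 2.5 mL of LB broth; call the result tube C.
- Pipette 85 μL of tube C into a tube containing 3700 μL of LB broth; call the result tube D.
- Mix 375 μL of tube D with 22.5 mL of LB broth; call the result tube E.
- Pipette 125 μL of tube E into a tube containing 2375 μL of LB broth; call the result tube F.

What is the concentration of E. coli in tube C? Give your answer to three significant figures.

8.77 × 10^4 CFU/mL

Step 1: 90 μL + 4450 μL = 4540 μL total → factor 4540/90 = 50.444
Step 2: 1.35 mL brought to 31.4 mL → factor 31.4/1.35 = 23.259
Step 3: 2.65 mL + 2.5 mL = 5.15 mL total → factor 5.15/2.65 = 1.9434
Dilution factor through tube C = 50.444 × 23.259 × 1.9434 = 2280.2
[tube C] = 2.00 × 10^8 CFU/mL / 2280.2 = 8.77 × 10^4 CFU/mL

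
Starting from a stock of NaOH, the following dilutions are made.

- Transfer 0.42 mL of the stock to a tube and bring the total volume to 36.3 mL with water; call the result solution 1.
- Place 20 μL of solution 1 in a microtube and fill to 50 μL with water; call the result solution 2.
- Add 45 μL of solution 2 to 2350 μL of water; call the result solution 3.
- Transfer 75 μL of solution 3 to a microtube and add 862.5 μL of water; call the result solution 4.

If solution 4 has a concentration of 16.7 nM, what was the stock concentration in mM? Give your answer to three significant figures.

Step 1: 0.42 mL brought to 36.3 mL → factor 36.3/0.42 = 86.429
Step 2: 20 μL brought to 50 μL → factor 50/20 = 2.5
Step 3: 45 μL + 2350 μL = 2395 μL total → factor 2395/45 = 53.222
Step 4: 75 μL + 862.5 μL = 937.5 μL total → factor 937.5/75 = 12.5
Overall dilution factor = 86.429 × 2.5 × 53.222 × 12.5 = 1.4375 × 10^5
Stock = 16.7 nM × 1.4375 × 10^5 = 2.401 × 10^6 nM = 2.40 mM

2.40 mM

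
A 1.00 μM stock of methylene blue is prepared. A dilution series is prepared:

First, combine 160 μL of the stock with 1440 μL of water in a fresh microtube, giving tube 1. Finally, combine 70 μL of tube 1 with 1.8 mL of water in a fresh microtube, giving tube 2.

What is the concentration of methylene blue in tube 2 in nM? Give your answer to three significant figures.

3.74 nM

Step 1: 160 μL + 1440 μL = 1600 μL total → factor 1600/160 = 10
Step 2: 70 μL + 1.8 mL = 1870 μL total → factor 1870/70 = 26.714
Overall dilution factor = 10 × 26.714 = 267.14
Final = 1.00 μM / 267.14 = 0.003743 μM = 3.74 nM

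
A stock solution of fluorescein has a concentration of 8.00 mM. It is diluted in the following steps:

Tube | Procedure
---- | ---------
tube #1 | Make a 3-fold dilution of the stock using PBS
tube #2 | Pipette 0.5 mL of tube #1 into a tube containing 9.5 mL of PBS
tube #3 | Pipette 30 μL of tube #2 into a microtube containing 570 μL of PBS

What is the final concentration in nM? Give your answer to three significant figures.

6.67 × 10^3 nM

Step 1: 3-fold → factor 3
Step 2: 0.5 mL + 9.5 mL = 10 mL total → factor 10/0.5 = 20
Step 3: 30 μL + 570 μL = 600 μL total → factor 600/30 = 20
Overall dilution factor = 3 × 20 × 20 = 1200
Final = 8.00 mM / 1200 = 0.006667 mM = 6.67 × 10^3 nM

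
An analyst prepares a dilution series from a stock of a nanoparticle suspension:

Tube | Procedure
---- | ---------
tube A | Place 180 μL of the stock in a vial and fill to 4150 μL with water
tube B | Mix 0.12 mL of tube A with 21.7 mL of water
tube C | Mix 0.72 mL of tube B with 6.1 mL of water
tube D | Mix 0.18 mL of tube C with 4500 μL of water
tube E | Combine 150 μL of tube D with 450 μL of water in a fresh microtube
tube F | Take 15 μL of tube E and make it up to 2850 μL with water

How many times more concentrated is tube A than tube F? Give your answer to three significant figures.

3.40 × 10^7

Step 1: 180 μL brought to 4150 μL → factor 4150/180 = 23.056
Step 2: 0.12 mL + 21.7 mL = 21.82 mL total → factor 21.82/0.12 = 181.83
Step 3: 0.72 mL + 6.1 mL = 6.82 mL total → factor 6.82/0.72 = 9.4722
Step 4: 0.18 mL + 4500 μL = 4.68 mL total → factor 4.68/0.18 = 26
Step 5: 150 μL + 450 μL = 600 μL total → factor 600/150 = 4
Step 6: 15 μL brought to 2850 μL → factor 2850/15 = 190
Dilution factor to tube A = 23.056; to tube F = 7.8467 × 10^8
[tube A]/[tube F] = (factor to tube F)/(factor to tube A) = 7.8467 × 10^8/23.056 = 3.40 × 10^7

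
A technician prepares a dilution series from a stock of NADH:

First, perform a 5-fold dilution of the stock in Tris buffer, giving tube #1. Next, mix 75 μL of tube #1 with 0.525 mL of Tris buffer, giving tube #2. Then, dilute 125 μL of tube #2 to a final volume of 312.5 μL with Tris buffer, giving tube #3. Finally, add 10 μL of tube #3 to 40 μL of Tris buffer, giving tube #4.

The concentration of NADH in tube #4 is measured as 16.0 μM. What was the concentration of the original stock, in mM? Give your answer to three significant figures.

8.00 mM

Step 1: 5-fold → factor 5
Step 2: 75 μL + 0.525 mL = 600 μL total → factor 600/75 = 8
Step 3: 125 μL brought to 312.5 μL → factor 312.5/125 = 2.5
Step 4: 10 μL + 40 μL = 50 μL total → factor 50/10 = 5
Overall dilution factor = 5 × 8 × 2.5 × 5 = 500
Stock = 16.0 μM × 500 = 8000 μM = 8.00 mM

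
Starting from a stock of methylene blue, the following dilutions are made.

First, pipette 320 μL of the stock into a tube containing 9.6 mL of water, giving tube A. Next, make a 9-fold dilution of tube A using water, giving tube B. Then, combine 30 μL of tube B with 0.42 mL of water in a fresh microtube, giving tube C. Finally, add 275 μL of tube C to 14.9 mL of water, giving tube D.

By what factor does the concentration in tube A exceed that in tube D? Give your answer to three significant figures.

7.45 × 10^3

Step 1: 320 μL + 9.6 mL = 9920 μL total → factor 9920/320 = 31
Step 2: 9-fold → factor 9
Step 3: 30 μL + 0.42 mL = 450 μL total → factor 450/30 = 15
Step 4: 275 μL + 14.9 mL = 15175 μL total → factor 15175/275 = 55.182
Dilution factor to tube A = 31; to tube D = 2.3094 × 10^5
[tube A]/[tube D] = (factor to tube D)/(factor to tube A) = 2.3094 × 10^5/31 = 7.45 × 10^3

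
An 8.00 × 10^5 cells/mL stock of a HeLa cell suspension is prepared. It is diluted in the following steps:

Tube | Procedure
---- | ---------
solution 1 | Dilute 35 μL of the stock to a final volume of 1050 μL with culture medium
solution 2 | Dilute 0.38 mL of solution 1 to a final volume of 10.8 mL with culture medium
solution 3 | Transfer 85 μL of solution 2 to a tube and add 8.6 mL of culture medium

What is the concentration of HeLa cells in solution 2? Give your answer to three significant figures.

938 cells/mL

Step 1: 35 μL brought to 1050 μL → factor 1050/35 = 30
Step 2: 0.38 mL brought to 10.8 mL → factor 10.8/0.38 = 28.421
Dilution factor through solution 2 = 30 × 28.421 = 852.63
[solution 2] = 8.00 × 10^5 cells/mL / 852.63 = 938 cells/mL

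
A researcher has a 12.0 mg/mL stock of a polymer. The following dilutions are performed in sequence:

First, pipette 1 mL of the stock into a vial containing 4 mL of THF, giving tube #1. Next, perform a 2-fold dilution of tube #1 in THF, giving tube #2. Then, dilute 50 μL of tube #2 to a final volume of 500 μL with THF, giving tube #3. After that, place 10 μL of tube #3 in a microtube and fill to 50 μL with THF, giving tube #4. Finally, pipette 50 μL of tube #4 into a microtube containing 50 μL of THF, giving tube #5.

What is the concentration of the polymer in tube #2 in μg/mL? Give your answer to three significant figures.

1.20 × 10^3 μg/mL

Step 1: 1 mL + 4 mL = 5 mL total → factor 5/1 = 5
Step 2: 2-fold → factor 2
Dilution factor through tube #2 = 5 × 2 = 10
[tube #2] = 12.0 mg/mL / 10 = 1.200 mg/mL = 1.20 × 10^3 μg/mL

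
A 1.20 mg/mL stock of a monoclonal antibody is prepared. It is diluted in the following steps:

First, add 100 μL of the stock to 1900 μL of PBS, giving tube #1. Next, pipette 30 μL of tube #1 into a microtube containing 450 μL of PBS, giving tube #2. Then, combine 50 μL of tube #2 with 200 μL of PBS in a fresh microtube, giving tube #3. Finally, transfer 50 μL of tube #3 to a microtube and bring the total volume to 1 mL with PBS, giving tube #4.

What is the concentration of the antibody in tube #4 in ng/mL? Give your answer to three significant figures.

37.5 ng/mL

Step 1: 100 μL + 1900 μL = 2000 μL total → factor 2000/100 = 20
Step 2: 30 μL + 450 μL = 480 μL total → factor 480/30 = 16
Step 3: 50 μL + 200 μL = 250 μL total → factor 250/50 = 5
Step 4: 50 μL brought to 1 mL → factor 1000/50 = 20
Overall dilution factor = 20 × 16 × 5 × 20 = 32000
Final = 1.20 mg/mL / 32000 = 3.750 × 10^-5 mg/mL = 37.5 ng/mL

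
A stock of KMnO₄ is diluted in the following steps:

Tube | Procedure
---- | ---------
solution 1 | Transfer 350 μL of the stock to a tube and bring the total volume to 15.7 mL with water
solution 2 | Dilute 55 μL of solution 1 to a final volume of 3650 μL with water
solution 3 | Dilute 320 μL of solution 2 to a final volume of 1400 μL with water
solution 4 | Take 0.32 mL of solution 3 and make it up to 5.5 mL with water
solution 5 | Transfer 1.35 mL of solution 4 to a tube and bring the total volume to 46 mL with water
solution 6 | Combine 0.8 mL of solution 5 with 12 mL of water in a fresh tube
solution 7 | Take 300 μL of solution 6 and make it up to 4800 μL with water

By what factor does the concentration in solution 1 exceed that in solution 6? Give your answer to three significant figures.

Step 1: 350 μL brought to 15.7 mL → factor 15700/350 = 44.857
Step 2: 55 μL brought to 3650 μL → factor 3650/55 = 66.364
Step 3: 320 μL brought to 1400 μL → factor 1400/320 = 4.375
Step 4: 0.32 mL brought to 5.5 mL → factor 5.5/0.32 = 17.188
Step 5: 1.35 mL brought to 46 mL → factor 46/1.35 = 34.074
Step 6: 0.8 mL + 12 mL = 12.8 mL total → factor 12.8/0.8 = 16
Dilution factor to solution 1 = 44.857; to solution 6 = 1.2204 × 10^8
[solution 1]/[solution 6] = (factor to solution 6)/(factor to solution 1) = 1.2204 × 10^8/44.857 = 2.72 × 10^6

2.72 × 10^6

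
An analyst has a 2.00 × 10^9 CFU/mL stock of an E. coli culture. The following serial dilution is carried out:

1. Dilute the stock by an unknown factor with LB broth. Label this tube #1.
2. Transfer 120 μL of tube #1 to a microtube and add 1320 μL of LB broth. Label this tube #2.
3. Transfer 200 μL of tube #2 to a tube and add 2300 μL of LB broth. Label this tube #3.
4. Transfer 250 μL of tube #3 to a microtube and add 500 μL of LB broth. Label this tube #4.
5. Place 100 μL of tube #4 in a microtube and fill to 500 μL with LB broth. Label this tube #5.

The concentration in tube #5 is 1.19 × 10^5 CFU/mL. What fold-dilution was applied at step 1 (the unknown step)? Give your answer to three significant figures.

7.47-fold

Step 1: unknown factor x
Step 2: 120 μL + 1320 μL = 1440 μL total → factor 1440/120 = 12
Step 3: 200 μL + 2300 μL = 2500 μL total → factor 2500/200 = 12.5
Step 4: 250 μL + 500 μL = 750 μL total → factor 750/250 = 3
Step 5: 100 μL brought to 500 μL → factor 500/100 = 5
Product of known-step factors = 2250
Overall factor = 2.00 × 10^9 CFU/mL / (1.19 × 10^5 CFU/mL) = 16807
x = 16807 / 2250 = 7.47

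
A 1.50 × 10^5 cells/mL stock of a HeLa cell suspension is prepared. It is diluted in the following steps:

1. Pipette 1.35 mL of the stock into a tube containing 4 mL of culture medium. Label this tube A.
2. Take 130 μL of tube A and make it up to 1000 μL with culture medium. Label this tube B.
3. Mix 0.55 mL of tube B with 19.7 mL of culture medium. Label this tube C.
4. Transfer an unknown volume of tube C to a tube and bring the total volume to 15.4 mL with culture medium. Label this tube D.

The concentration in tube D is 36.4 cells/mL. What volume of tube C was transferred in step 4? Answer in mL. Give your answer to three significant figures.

4.19 mL

Step 1: 1.35 mL + 4 mL = 5.35 mL total → factor 5.35/1.35 = 3.963
Step 2: 130 μL brought to 1000 μL → factor 1000/130 = 7.6923
Step 3: 0.55 mL + 19.7 mL = 20.25 mL total → factor 20.25/0.55 = 36.818
Step 4: v brought to 15.4 mL → factor = 15.4 mL/v
Product of known-step factors = 1122.4
Overall factor = 1.50 × 10^5 cells/mL / (36.4 cells/mL) = 4120.9
Step-4 factor = 4120.9 / 1122.4 = 3.6716
v = 15.4 mL / 3.6716 = 4.19 mL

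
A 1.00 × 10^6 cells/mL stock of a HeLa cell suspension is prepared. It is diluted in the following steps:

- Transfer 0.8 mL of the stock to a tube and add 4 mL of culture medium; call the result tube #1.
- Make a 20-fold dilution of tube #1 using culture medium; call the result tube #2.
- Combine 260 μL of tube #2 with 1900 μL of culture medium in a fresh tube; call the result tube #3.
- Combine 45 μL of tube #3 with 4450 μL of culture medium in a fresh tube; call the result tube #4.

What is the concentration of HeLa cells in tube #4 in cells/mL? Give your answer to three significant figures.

10.0 cells/mL

Step 1: 0.8 mL + 4 mL = 4.8 mL total → factor 4.8/0.8 = 6
Step 2: 20-fold → factor 20
Step 3: 260 μL + 1900 μL = 2160 μL total → factor 2160/260 = 8.3077
Step 4: 45 μL + 4450 μL = 4495 μL total → factor 4495/45 = 99.889
Overall dilution factor = 6 × 20 × 8.3077 × 99.889 = 99582
Final = 1.00 × 10^6 cells/mL / 99582 = 10.0 cells/mL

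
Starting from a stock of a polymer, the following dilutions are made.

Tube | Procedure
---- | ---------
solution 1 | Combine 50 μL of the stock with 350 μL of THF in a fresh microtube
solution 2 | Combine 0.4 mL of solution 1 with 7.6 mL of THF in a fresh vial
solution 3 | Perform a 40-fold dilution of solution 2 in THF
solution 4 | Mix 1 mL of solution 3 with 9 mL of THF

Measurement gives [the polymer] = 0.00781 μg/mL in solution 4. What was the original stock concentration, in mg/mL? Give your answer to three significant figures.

0.500 mg/mL

Step 1: 50 μL + 350 μL = 400 μL total → factor 400/50 = 8
Step 2: 0.4 mL + 7.6 mL = 8 mL total → factor 8/0.4 = 20
Step 3: 40-fold → factor 40
Step 4: 1 mL + 9 mL = 10 mL total → factor 10/1 = 10
Overall dilution factor = 8 × 20 × 40 × 10 = 64000
Stock = 0.00781 μg/mL × 64000 = 499.8 μg/mL = 0.500 mg/mL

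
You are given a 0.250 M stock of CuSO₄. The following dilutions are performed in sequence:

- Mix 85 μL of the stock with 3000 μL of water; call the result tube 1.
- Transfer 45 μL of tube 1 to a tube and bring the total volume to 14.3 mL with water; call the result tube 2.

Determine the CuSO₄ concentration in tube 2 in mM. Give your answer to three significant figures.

Step 1: 85 μL + 3000 μL = 3085 μL total → factor 3085/85 = 36.294
Step 2: 45 μL brought to 14.3 mL → factor 14300/45 = 317.78
Overall dilution factor = 36.294 × 317.78 = 11533
Final = 0.250 M / 11533 = 2.168 × 10^-5 M = 0.0217 mM

0.0217 mM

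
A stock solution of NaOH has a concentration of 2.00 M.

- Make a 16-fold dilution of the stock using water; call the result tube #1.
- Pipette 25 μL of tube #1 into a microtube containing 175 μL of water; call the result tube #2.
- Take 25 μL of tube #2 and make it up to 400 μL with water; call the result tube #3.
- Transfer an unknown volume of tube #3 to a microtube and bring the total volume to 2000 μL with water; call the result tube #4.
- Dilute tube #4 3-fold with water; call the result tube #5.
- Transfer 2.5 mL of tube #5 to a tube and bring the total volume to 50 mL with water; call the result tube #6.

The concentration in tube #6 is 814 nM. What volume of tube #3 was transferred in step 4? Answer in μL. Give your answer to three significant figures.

100 μL

Step 1: 16-fold → factor 16
Step 2: 25 μL + 175 μL = 200 μL total → factor 200/25 = 8
Step 3: 25 μL brought to 400 μL → factor 400/25 = 16
Step 4: v brought to 2000 μL → factor = 2000 μL/v
Step 5: 3-fold → factor 3
Step 6: 2.5 mL brought to 50 mL → factor 50/2.5 = 20
Product of known-step factors = 1.2288 × 10^5
Overall factor = 2.00 M / (814 nM) = 2.457 × 10^6
Step-4 factor = 2.457 × 10^6 / 1.2288 × 10^5 = 19.995
v = 2000 μL / 19.995 = 100 μL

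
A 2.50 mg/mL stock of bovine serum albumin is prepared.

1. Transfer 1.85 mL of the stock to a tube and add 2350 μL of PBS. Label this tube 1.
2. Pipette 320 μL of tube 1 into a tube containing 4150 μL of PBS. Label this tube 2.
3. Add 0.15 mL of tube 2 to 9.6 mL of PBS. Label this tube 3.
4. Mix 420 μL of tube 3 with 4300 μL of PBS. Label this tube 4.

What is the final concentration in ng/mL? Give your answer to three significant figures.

108 ng/mL

Step 1: 1.85 mL + 2350 μL = 4.2 mL total → factor 4.2/1.85 = 2.2703
Step 2: 320 μL + 4150 μL = 4470 μL total → factor 4470/320 = 13.969
Step 3: 0.15 mL + 9.6 mL = 9.75 mL total → factor 9.75/0.15 = 65
Step 4: 420 μL + 4300 μL = 4720 μL total → factor 4720/420 = 11.238
Overall dilution factor = 2.2703 × 13.969 × 65 × 11.238 = 23165
Final = 2.50 mg/mL / 23165 = 0.0001079 mg/mL = 108 ng/mL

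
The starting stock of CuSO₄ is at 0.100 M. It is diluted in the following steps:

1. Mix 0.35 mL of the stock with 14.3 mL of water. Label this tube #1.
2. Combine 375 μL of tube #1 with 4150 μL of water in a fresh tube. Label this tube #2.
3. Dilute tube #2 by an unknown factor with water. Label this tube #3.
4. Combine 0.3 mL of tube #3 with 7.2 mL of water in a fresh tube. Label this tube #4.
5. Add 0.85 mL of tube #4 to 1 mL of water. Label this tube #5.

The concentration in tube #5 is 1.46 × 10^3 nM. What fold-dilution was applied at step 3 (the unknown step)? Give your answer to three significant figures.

2.49-fold

Step 1: 0.35 mL + 14.3 mL = 14.65 mL total → factor 14.65/0.35 = 41.857
Step 2: 375 μL + 4150 μL = 4525 μL total → factor 4525/375 = 12.067
Step 3: unknown factor x
Step 4: 0.3 mL + 7.2 mL = 7.5 mL total → factor 7.5/0.3 = 25
Step 5: 0.85 mL + 1 mL = 1.85 mL total → factor 1.85/0.85 = 2.1765
Product of known-step factors = 27482
Overall factor = 0.100 M / (1.46 × 10^3 nM) = 68493
x = 68493 / 27482 = 2.49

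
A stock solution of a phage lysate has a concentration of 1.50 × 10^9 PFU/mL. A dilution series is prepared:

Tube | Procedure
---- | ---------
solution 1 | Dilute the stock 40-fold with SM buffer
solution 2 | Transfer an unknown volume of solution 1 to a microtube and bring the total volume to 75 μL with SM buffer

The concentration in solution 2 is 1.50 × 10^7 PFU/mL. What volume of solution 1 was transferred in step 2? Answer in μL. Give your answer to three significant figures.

Step 1: 40-fold → factor 40
Step 2: v brought to 75 μL → factor = 75 μL/v
Product of known-step factors = 40
Overall factor = 1.50 × 10^9 PFU/mL / (1.50 × 10^7 PFU/mL) = 100
Step-2 factor = 100 / 40 = 2.5
v = 75 μL / 2.5 = 30.0 μL

30.0 μL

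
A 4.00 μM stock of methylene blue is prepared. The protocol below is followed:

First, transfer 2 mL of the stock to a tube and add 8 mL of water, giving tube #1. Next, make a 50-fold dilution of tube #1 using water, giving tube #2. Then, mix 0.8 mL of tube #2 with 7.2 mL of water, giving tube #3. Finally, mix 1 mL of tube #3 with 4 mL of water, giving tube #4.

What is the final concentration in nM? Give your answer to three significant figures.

Step 1: 2 mL + 8 mL = 10 mL total → factor 10/2 = 5
Step 2: 50-fold → factor 50
Step 3: 0.8 mL + 7.2 mL = 8 mL total → factor 8/0.8 = 10
Step 4: 1 mL + 4 mL = 5 mL total → factor 5/1 = 5
Overall dilution factor = 5 × 50 × 10 × 5 = 12500
Final = 4.00 μM / 12500 = 0.0003200 μM = 0.320 nM

0.320 nM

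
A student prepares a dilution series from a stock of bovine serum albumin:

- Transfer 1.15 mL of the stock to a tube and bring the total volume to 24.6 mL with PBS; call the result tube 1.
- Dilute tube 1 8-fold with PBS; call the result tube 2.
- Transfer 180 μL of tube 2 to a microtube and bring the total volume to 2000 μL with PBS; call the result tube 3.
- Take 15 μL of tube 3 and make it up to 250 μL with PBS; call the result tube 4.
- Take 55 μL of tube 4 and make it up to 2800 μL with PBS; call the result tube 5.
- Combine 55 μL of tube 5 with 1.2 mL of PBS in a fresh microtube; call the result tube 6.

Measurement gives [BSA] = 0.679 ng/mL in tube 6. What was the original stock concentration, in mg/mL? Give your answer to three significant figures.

25.0 mg/mL

Step 1: 1.15 mL brought to 24.6 mL → factor 24.6/1.15 = 21.391
Step 2: 8-fold → factor 8
Step 3: 180 μL brought to 2000 μL → factor 2000/180 = 11.111
Step 4: 15 μL brought to 250 μL → factor 250/15 = 16.667
Step 5: 55 μL brought to 2800 μL → factor 2800/55 = 50.909
Step 6: 55 μL + 1.2 mL = 1255 μL total → factor 1255/55 = 22.818
Overall dilution factor = 21.391 × 8 × 11.111 × 16.667 × 50.909 × 22.818 = 3.6814 × 10^7
Stock = 0.679 ng/mL × 3.6814 × 10^7 = 2.500 × 10^7 ng/mL = 25.0 mg/mL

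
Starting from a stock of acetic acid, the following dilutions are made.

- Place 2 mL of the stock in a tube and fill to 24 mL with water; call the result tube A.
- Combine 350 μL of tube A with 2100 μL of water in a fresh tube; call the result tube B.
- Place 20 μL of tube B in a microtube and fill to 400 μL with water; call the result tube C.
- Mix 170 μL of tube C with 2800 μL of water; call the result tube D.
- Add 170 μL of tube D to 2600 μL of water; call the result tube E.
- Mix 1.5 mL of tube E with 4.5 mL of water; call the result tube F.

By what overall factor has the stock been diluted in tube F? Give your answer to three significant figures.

1.91 × 10^6

Step 1: 2 mL brought to 24 mL → factor 24/2 = 12
Step 2: 350 μL + 2100 μL = 2450 μL total → factor 2450/350 = 7
Step 3: 20 μL brought to 400 μL → factor 400/20 = 20
Step 4: 170 μL + 2800 μL = 2970 μL total → factor 2970/170 = 17.471
Step 5: 170 μL + 2600 μL = 2770 μL total → factor 2770/170 = 16.294
Step 6: 1.5 mL + 4.5 mL = 6 mL total → factor 6/1.5 = 4
Overall dilution factor = 12 × 7 × 20 × 17.471 × 16.294 × 4 = 1.913 × 10^6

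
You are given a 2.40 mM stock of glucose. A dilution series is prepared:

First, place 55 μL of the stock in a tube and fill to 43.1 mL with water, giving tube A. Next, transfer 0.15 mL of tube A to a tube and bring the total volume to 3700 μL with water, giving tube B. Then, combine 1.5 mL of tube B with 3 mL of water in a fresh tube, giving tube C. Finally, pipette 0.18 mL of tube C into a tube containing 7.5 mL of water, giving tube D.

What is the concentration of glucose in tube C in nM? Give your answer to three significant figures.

Step 1: 55 μL brought to 43.1 mL → factor 43100/55 = 783.64
Step 2: 0.15 mL brought to 3700 μL → factor 3.7/0.15 = 24.667
Step 3: 1.5 mL + 3 mL = 4.5 mL total → factor 4.5/1.5 = 3
Dilution factor through tube C = 783.64 × 24.667 × 3 = 57989
[tube C] = 2.40 mM / 57989 = 4.139 × 10^-5 mM = 41.4 nM

41.4 nM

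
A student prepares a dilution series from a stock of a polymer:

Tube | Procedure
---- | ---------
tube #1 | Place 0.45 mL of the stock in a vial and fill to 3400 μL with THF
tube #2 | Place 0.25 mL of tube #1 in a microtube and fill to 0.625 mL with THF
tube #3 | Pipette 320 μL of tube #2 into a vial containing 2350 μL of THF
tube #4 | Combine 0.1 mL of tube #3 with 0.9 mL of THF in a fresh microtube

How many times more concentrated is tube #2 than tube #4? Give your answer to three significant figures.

Step 1: 0.45 mL brought to 3400 μL → factor 3.4/0.45 = 7.5556
Step 2: 0.25 mL brought to 0.625 mL → factor 0.625/0.25 = 2.5
Step 3: 320 μL + 2350 μL = 2670 μL total → factor 2670/320 = 8.3438
Step 4: 0.1 mL + 0.9 mL = 1 mL total → factor 1/0.1 = 10
Dilution factor to tube #2 = 18.889; to tube #4 = 1576
[tube #2]/[tube #4] = (factor to tube #4)/(factor to tube #2) = 1576/18.889 = 83.4

83.4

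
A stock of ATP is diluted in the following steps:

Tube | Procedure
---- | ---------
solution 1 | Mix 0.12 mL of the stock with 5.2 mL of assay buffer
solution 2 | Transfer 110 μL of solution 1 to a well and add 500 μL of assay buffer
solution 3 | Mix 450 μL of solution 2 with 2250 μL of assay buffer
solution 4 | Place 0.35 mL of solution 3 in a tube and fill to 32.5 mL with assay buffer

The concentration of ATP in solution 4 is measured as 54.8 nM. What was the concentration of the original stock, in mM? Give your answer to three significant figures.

Step 1: 0.12 mL + 5.2 mL = 5.32 mL total → factor 5.32/0.12 = 44.333
Step 2: 110 μL + 500 μL = 610 μL total → factor 610/110 = 5.5455
Step 3: 450 μL + 2250 μL = 2700 μL total → factor 2700/450 = 6
Step 4: 0.35 mL brought to 32.5 mL → factor 32.5/0.35 = 92.857
Overall dilution factor = 44.333 × 5.5455 × 6 × 92.857 = 1.3697 × 10^5
Stock = 54.8 nM × 1.3697 × 10^5 = 7.506 × 10^6 nM = 7.51 mM

7.51 mM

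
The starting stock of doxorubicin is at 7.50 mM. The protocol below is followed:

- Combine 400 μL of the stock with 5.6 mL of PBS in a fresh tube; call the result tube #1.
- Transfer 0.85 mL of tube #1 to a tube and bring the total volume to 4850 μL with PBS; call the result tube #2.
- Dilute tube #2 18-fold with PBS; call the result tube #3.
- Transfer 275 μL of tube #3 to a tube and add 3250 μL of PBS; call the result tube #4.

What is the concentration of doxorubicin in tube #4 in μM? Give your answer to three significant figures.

0.380 μM

Step 1: 400 μL + 5.6 mL = 6000 μL total → factor 6000/400 = 15
Step 2: 0.85 mL brought to 4850 μL → factor 4.85/0.85 = 5.7059
Step 3: 18-fold → factor 18
Step 4: 275 μL + 3250 μL = 3525 μL total → factor 3525/275 = 12.818
Overall dilution factor = 15 × 5.7059 × 18 × 12.818 = 19748
Final = 7.50 mM / 19748 = 0.0003798 mM = 0.380 μM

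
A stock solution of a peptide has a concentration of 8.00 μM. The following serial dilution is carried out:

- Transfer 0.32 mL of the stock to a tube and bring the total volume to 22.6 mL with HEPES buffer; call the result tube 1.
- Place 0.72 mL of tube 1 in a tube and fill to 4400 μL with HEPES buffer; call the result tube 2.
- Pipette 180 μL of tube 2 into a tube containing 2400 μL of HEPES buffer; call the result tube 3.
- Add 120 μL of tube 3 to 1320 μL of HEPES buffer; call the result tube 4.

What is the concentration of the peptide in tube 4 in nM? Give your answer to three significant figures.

Step 1: 0.32 mL brought to 22.6 mL → factor 22.6/0.32 = 70.625
Step 2: 0.72 mL brought to 4400 μL → factor 4.4/0.72 = 6.1111
Step 3: 180 μL + 2400 μL = 2580 μL total → factor 2580/180 = 14.333
Step 4: 120 μL + 1320 μL = 1440 μL total → factor 1440/120 = 12
Overall dilution factor = 70.625 × 6.1111 × 14.333 × 12 = 74235
Final = 8.00 μM / 74235 = 0.0001078 μM = 0.108 nM

0.108 nM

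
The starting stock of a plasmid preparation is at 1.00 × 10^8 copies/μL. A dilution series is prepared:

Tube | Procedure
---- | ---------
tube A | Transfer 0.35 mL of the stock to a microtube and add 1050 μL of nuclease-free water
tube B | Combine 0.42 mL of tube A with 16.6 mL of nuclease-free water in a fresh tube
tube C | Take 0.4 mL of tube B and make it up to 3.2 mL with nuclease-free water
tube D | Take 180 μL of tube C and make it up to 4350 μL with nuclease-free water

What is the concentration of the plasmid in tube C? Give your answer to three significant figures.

7.71 × 10^4 copies/μL

Step 1: 0.35 mL + 1050 μL = 1.4 mL total → factor 1.4/0.35 = 4
Step 2: 0.42 mL + 16.6 mL = 17.02 mL total → factor 17.02/0.42 = 40.524
Step 3: 0.4 mL brought to 3.2 mL → factor 3.2/0.4 = 8
Dilution factor through tube C = 4 × 40.524 × 8 = 1296.8
[tube C] = 1.00 × 10^8 copies/μL / 1296.8 = 7.71 × 10^4 copies/μL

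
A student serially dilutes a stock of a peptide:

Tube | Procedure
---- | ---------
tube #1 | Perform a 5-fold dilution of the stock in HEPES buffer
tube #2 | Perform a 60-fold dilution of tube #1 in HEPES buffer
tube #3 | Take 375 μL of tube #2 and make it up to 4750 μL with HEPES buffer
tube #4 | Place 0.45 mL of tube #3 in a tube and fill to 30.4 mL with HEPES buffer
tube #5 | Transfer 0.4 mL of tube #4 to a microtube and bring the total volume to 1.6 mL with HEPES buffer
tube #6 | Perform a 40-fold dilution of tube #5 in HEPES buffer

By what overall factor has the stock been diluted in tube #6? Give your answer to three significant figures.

4.11 × 10^7

Step 1: 5-fold → factor 5
Step 2: 60-fold → factor 60
Step 3: 375 μL brought to 4750 μL → factor 4750/375 = 12.667
Step 4: 0.45 mL brought to 30.4 mL → factor 30.4/0.45 = 67.556
Step 5: 0.4 mL brought to 1.6 mL → factor 1.6/0.4 = 4
Step 6: 40-fold → factor 40
Overall dilution factor = 5 × 60 × 12.667 × 67.556 × 4 × 40 = 4.1074 × 10^7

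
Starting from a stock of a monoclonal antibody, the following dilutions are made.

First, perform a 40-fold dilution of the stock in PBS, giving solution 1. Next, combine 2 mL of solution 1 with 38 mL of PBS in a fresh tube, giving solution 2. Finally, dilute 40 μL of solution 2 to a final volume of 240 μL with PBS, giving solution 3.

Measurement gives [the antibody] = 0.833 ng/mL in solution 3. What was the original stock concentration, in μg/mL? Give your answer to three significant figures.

4.00 μg/mL

Step 1: 40-fold → factor 40
Step 2: 2 mL + 38 mL = 40 mL total → factor 40/2 = 20
Step 3: 40 μL brought to 240 μL → factor 240/40 = 6
Overall dilution factor = 40 × 20 × 6 = 4800
Stock = 0.833 ng/mL × 4800 = 3998 ng/mL = 4.00 μg/mL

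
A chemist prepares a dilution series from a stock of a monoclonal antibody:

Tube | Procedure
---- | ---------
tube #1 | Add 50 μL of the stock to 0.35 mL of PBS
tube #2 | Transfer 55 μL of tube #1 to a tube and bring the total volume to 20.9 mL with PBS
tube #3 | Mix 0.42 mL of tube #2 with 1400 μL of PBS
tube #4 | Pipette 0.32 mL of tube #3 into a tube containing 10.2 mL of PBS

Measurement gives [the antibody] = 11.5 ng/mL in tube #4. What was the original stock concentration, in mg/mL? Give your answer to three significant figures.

4.98 mg/mL

Step 1: 50 μL + 0.35 mL = 400 μL total → factor 400/50 = 8
Step 2: 55 μL brought to 20.9 mL → factor 20900/55 = 380
Step 3: 0.42 mL + 1400 μL = 1.82 mL total → factor 1.82/0.42 = 4.3333
Step 4: 0.32 mL + 10.2 mL = 10.52 mL total → factor 10.52/0.32 = 32.875
Overall dilution factor = 8 × 380 × 4.3333 × 32.875 = 4.3307 × 10^5
Stock = 11.5 ng/mL × 4.3307 × 10^5 = 4.980 × 10^6 ng/mL = 4.98 mg/mL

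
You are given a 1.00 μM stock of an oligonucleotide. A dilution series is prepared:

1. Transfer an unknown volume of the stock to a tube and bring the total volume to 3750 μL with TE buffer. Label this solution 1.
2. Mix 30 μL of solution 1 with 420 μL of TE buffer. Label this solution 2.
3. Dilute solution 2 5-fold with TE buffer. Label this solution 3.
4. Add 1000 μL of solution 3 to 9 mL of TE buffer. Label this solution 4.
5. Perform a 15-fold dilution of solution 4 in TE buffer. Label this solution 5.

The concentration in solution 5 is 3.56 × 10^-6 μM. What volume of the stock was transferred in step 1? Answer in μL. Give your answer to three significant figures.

150 μL

Step 1: v brought to 3750 μL → factor = 3750 μL/v
Step 2: 30 μL + 420 μL = 450 μL total → factor 450/30 = 15
Step 3: 5-fold → factor 5
Step 4: 1000 μL + 9 mL = 10000 μL total → factor 10000/1000 = 10
Step 5: 15-fold → factor 15
Product of known-step factors = 11250
Overall factor = 1.00 μM / (3.56 × 10^-6 μM) = 2.809 × 10^5
Step-1 factor = 2.809 × 10^5 / 11250 = 24.969
v = 3750 μL / 24.969 = 150 μL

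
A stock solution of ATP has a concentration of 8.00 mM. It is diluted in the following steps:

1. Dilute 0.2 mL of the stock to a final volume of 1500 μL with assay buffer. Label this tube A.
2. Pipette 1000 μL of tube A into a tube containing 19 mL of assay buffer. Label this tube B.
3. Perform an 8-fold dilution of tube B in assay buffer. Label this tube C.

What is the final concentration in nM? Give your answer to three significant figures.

Step 1: 0.2 mL brought to 1500 μL → factor 1.5/0.2 = 7.5
Step 2: 1000 μL + 19 mL = 20000 μL total → factor 20000/1000 = 20
Step 3: 8-fold → factor 8
Overall dilution factor = 7.5 × 20 × 8 = 1200
Final = 8.00 mM / 1200 = 0.006667 mM = 6.67 × 10^3 nM

6.67 × 10^3 nM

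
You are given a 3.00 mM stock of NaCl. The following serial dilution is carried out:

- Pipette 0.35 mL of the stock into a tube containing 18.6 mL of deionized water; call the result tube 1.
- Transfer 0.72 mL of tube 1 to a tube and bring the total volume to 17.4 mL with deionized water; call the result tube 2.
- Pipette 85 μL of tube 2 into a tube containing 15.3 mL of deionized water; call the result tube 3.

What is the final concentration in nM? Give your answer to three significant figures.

12.7 nM

Step 1: 0.35 mL + 18.6 mL = 18.95 mL total → factor 18.95/0.35 = 54.143
Step 2: 0.72 mL brought to 17.4 mL → factor 17.4/0.72 = 24.167
Step 3: 85 μL + 15.3 mL = 15385 μL total → factor 15385/85 = 181
Overall dilution factor = 54.143 × 24.167 × 181 = 2.3683 × 10^5
Final = 3.00 mM / 2.3683 × 10^5 = 1.267 × 10^-5 mM = 12.7 nM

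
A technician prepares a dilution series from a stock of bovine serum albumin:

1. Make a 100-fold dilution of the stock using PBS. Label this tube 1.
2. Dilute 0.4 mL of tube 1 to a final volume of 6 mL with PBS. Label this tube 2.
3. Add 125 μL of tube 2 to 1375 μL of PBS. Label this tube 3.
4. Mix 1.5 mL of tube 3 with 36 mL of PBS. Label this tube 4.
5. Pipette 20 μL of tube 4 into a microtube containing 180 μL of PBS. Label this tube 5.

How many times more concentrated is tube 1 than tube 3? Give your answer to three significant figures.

180

Step 1: 100-fold → factor 100
Step 2: 0.4 mL brought to 6 mL → factor 6/0.4 = 15
Step 3: 125 μL + 1375 μL = 1500 μL total → factor 1500/125 = 12
Dilution factor to tube 1 = 100; to tube 3 = 18000
[tube 1]/[tube 3] = (factor to tube 3)/(factor to tube 1) = 18000/100 = 180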